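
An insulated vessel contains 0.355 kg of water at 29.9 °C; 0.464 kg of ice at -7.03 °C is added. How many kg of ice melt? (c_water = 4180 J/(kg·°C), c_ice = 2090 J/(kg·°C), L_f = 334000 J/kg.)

Cooling the water to 0 °C releases 0.355×4180×29.9 = 44369 J.
Of that, 0.464×2090×7.03 = 6817.4 J goes to bring the ice to 0 °C, leaving 37551 J.
To melt every bit of ice: 0.464×334000 = 154976 J.
Since 37551 < 154976 J, not all the ice melts; equilibrium is at 0 °C.
m_melt = 37551 / L_f = 0.1124 kg.

m_melted ≈ 0.112 kg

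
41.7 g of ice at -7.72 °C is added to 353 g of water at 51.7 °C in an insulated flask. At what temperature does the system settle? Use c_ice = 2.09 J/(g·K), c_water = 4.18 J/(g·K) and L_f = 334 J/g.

Sum of m c ΔT and latent-heat terms is zero:
ice -7.72→0 °C: 41.7×2.09×7.72 = 672.82
  fusion: m_ice L_f = 41.7×334 = 13928
  warm the meltwater: 174.31 T
  water cools: 353×4.18×(T − 51.7) = 1475.5(T − 51.7)
1649.8 T = 76285 − 14601 = 61685
T ≈ 37.39 °C — above 0 °C, consistent with complete melting.

T_f ≈ 37.4 °C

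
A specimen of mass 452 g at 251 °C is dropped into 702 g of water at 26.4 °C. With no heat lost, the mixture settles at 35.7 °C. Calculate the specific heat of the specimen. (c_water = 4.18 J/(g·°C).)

c ≈ 0.28 J/(g·°C)

Net heat exchanged in the isolated system is zero:
452·c·(35.7 − 251) + 702·4.18·(35.7 − 26.4) = 0
-97316 c = -27290
c = -27290/-97316 ≈ 0.2804 J/(g·°C)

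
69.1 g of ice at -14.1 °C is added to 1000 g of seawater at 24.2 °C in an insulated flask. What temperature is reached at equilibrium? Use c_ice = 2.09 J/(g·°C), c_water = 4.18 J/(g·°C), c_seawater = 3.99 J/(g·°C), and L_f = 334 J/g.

Energy conservation, ΣQ = 0:
warm ice to 0 °C: 69.1·2.09·(0 − (-14.1)) = 2036.3
  latent heat to melt: 69.1·334 = 23079
  meltwater 0→T: 69.1·4.18·T = 288.84 T
  seawater cools: 1000·3.99·(T − 24.2) = 3990(T − 24.2)
4278.8 T = 96558 − 25116 = 71442
T ≈ 16.70 °C — above 0 °C, consistent with complete melting.

T_f ≈ 16.7 °C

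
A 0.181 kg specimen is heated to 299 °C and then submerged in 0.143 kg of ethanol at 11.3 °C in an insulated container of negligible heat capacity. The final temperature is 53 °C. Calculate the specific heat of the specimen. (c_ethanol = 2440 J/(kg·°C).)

c ≈ 327 J/(kg·°C)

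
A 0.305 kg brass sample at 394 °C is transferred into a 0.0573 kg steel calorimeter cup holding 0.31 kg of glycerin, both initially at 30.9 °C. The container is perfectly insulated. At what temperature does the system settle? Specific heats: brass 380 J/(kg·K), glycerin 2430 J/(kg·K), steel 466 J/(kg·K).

T_f ≈ 77.9 °C

With ΣQ=0 the equilibrium temperature is the m·c-weighted mean:
T_f = (115.9*394 + 753.3*30.9 + 26.7*30.9) / (115.9 + 753.3 + 26.7)
    = 69767 / 895.9 ≈ 77.87 °C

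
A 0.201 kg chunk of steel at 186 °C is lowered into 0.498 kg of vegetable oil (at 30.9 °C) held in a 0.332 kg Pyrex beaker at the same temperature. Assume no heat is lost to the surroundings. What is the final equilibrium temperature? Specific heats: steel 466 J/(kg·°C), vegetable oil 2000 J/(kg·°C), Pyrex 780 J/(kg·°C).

Heat gained plus heat lost sum to zero:
0.201·466·(T − 186) + 0.498·2000·(T − 30.9) + 0.332·780·(T − 30.9) = 0
93.67(T − 186) + 996(T − 30.9) + 258.96(T − 30.9) = 0
(93.67 + 996 + 258.96) T = 93.67·186 + 996·30.9 + 258.96·30.9
T ≈ 41.67 °C

T_f ≈ 41.7 °C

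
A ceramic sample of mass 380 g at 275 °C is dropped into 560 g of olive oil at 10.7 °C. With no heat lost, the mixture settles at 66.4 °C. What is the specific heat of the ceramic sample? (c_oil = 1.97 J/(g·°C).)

c ≈ 0.775 J/(g·°C)

m_s c (T_s − T_f) = m_oil c_oil (T_f − T_0):
380·c·(275 − 66.4) = 560·1.97·(66.4 − 10.7)
79268 c = 61448  ⇒  c ≈ 0.7752 J/(g·°C)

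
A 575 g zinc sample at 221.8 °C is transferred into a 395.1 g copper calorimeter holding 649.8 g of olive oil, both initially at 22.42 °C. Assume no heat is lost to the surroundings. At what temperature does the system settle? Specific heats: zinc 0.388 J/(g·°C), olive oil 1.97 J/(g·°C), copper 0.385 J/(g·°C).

Taking heat into each body as positive, Σ m c ΔT = 0:
575×0.388×(T − 221.8) + 649.8×1.97×(T − 22.42) + 395.1×0.385×(T − 22.42) = 0
223.1(T − 221.8) + 1280.1(T − 22.42) + 152.11(T − 22.42) = 0
1655.3 T = 81594
T ≈ 49.29 °C

T_f ≈ 49.3 °C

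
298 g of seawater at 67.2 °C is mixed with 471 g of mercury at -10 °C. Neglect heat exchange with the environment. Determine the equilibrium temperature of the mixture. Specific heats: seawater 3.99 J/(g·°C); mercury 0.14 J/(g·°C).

T_f ≈ 63.1 °C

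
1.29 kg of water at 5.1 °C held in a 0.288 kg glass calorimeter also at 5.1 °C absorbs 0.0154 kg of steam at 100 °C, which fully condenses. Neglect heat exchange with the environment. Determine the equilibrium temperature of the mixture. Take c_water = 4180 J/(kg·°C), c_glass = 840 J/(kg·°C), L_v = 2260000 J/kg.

Conservation of energy gives ΣQ = 0:
condense steam: −0.0154×2260000 = −34804
  condensed water 100 °C→T: 64.37(T − 100)
  water warms: 1.29×4180×(T − 5.1) = 5392.2(T − 5.1)
  glass cup: 0.288×840×(T − 5.1) = 241.92(T − 5.1)
5698.5 T = 34804 + 6437.2 + 28734 = 69975
T ≈ 12.28 °C — below 100 °C, confirming all the steam condensed.

T_f ≈ 12.3 °C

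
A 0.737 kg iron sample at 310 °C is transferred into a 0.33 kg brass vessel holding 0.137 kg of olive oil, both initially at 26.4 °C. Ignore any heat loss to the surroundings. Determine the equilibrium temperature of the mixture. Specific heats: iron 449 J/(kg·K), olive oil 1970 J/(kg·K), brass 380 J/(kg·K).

Let T be the final temperature. ΣQ_i = 0:
0.737×449×(T − 310) + 0.137×1970×(T − 26.4) + 0.33×380×(T − 26.4) = 0
330.91(T − 310) + 269.89(T − 26.4) + 125.4(T − 26.4) = 0
(330.91 + 269.89 + 125.4) T = 330.91×310 + 269.89×26.4 + 125.4×26.4
T = 113019 / 726.2 = 156 °C

T_f ≈ 155.6 °C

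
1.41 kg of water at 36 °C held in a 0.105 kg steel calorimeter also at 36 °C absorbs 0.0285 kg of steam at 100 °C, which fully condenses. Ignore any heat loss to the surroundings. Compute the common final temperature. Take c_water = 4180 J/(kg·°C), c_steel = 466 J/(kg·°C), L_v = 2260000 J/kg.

T_f ≈ 47.9 °C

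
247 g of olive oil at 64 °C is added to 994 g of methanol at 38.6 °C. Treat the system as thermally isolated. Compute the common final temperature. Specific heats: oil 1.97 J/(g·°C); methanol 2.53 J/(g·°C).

T_f ≈ 42.7 °C

T_f = Σ m_i c_i T_i / Σ m_i c_i:
T_f = (486.59·64 + 2514.8·38.6) / (486.59 + 2514.8)
    = 128214 / 3001.4 ≈ 42.72 °C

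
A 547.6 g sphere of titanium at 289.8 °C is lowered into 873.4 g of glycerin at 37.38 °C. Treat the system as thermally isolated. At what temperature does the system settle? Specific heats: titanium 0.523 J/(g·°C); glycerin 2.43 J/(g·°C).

With ΣQ=0 the equilibrium temperature is the m·c-weighted mean:
T_f = (286.39×289.8 + 2122.4×37.38) / (286.39 + 2122.4)
    = 162331 / 2408.8 ≈ 67.39 °C

T_f ≈ 67.4 °C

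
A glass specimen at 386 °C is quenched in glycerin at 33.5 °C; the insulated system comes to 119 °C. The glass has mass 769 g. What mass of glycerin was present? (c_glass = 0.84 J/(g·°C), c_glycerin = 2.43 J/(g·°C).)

m ≈ 830 g

Heat lost by the glass = heat gained by the glycerin:
769·0.84·(386 − 119) = m·2.43·(119 − 33.5)
207.77 m = 172471  ⇒  m ≈ 830.1 g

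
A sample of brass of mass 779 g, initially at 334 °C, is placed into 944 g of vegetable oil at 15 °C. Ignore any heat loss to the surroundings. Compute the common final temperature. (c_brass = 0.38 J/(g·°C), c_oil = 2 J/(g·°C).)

T_f ≈ 58.2 °C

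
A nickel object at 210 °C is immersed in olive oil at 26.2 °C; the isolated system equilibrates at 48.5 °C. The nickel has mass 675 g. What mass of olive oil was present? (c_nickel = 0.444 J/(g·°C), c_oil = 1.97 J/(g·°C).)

m ≈ 1100 g

Taking heat into each body as positive, Σ m c ΔT = 0:
675×0.444×(48.5 − 210) + m×1.97×(48.5 − 26.2) = 0
43.93 m = 48402
m = 48402/43.93 ≈ 1102 g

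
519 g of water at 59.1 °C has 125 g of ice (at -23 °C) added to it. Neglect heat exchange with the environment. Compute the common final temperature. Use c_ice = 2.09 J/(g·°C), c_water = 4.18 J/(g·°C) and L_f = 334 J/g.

Heat gained plus heat lost sum to zero:
ice -23→0 °C: 125×2.09×23 = 6008.8; latent heat to melt: 125×334 = 41750; warm the meltwater: 522.5 T; water cools: 519×4.18×(T − 59.1) = 2169.4(T − 59.1)
2691.9 T = 128213 − 47759 = 80454
T ≈ 29.89 °C — above 0 °C, consistent with complete melting.

T_f ≈ 29.9 °C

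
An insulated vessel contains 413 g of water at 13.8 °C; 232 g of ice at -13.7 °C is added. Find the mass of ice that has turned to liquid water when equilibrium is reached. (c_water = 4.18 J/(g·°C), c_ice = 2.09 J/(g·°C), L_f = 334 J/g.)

Water can give up m c ΔT = 413·4.18·13.8 = 23823 J before reaching 0 °C.
Of that, 232·2.09·13.7 = 6642.9 J goes to bring the ice to 0 °C, leaving 17181 J.
To melt every bit of ice: 232·334 = 77488 J.
17181 J < 77488 J, so only part of the ice melts and the system sits at 0 °C.
Mass melted = 17181/334 ≈ 51.44 g.

m_melted ≈ 51.4 g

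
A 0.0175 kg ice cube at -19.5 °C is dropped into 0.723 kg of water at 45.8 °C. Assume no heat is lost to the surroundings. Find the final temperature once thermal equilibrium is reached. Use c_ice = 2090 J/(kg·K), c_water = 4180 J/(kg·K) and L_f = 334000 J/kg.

T_f ≈ 42.6 °C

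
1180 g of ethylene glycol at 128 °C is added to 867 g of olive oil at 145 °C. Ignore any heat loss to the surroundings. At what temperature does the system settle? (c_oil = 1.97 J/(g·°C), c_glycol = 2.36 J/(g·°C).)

T_f ≈ 134.5 °C

With ΣQ=0 the equilibrium temperature is the m·c-weighted mean:
T_f = (1708·145 + 2784.8·128) / (1708 + 2784.8)
    = 604113 / 4492.8 ≈ 134.46 °C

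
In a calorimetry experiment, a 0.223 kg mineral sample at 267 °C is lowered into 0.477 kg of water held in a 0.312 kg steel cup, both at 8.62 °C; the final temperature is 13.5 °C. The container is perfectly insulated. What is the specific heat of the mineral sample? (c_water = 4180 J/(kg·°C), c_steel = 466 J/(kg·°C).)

c ≈ 185 J/(kg·°C)

Conservation of energy gives ΣQ = 0:
0.223×c×(13.5 − 267) + 0.477×4180×(13.5 − 8.62) + 0.312×466×(13.5 − 8.62) = 0
-56.53 c = -10440
c = -10440/-56.53 ≈ 184.7 J/(kg·°C)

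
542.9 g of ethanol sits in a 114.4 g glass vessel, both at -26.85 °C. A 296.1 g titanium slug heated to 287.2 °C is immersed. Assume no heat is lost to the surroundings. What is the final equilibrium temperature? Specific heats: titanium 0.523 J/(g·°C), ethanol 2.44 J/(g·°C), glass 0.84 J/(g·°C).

T_f is the heat-capacity-weighted average of the initial temperatures:
T_f = (154.86·287.2 + 1324.7·(-26.85) + 96.1·(-26.85)) / (154.86 + 1324.7 + 96.1)
    = 6328.1 / 1575.6 ≈ 4.02 °C

T_f ≈ 4.0 °C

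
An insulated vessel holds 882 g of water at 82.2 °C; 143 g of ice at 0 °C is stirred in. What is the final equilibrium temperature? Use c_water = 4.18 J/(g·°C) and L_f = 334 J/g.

T_f ≈ 59.6 °C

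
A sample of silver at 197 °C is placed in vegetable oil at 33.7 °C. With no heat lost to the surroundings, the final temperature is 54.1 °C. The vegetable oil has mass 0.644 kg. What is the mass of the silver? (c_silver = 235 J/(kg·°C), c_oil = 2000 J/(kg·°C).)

m ≈ 0.782 kg

Let T be the final temperature. ΣQ_i = 0:
m×235×(54.1 − 197) + 0.644×2000×(54.1 − 33.7) = 0
-33582 m = -26275
m = -26275/-33582 ≈ 0.7824 kg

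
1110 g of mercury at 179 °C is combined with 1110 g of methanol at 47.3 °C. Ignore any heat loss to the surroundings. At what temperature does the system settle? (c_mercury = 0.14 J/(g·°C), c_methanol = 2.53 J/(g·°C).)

Conservation of energy gives ΣQ = 0:
1110*0.14*(T − 179) + 1110*2.53*(T − 47.3) = 0
155.4(T − 179) + 2808.3(T − 47.3) = 0
(155.4 + 2808.3) T = 155.4*179 + 2808.3*47.3
T = 160649/2963.7 ≈ 54.21 °C

T_f ≈ 54.2 °C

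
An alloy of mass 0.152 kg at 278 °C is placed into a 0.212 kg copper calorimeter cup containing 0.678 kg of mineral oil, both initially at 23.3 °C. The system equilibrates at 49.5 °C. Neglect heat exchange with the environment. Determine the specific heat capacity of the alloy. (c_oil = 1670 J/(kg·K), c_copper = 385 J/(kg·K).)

c ≈ 916 J/(kg·K)

Setting the total heat transfer to zero:
0.152×c×(49.5 − 278) + 0.678×1670×(49.5 − 23.3) + 0.212×385×(49.5 − 23.3) = 0
-34.73 c = -31804
c = -31804/-34.73 ≈ 915.7 J/(kg·K)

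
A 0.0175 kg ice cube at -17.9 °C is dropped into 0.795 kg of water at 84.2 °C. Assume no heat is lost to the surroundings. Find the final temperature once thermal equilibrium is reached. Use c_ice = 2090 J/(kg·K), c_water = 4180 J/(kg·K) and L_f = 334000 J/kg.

Energy balance with sensible and latent terms:
ice -17.9→0 °C: 0.0175·2090·17.9 = 654.69; melt ice: 0.0175·334000 = 5845; warm the meltwater: 73.15 T; water cools: 0.795·4180·(T − 84.2) = 3323.1(T − 84.2)
3396.3 T = 279805 − 6499.7 = 273305
T ≈ 80.47 °C. Since T > 0 °C, the all-ice-melts assumption holds.

T_f ≈ 80.5 °C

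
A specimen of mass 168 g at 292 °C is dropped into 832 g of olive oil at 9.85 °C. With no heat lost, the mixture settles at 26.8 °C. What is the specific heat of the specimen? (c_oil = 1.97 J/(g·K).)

Setting the total heat transfer to zero:
168×c×(26.8 − 292) + 832×1.97×(26.8 − 9.85) = 0
-44554 c = -27782
c = -27782/-44554 ≈ 0.6236 J/(g·K)

c ≈ 0.624 J/(g·K)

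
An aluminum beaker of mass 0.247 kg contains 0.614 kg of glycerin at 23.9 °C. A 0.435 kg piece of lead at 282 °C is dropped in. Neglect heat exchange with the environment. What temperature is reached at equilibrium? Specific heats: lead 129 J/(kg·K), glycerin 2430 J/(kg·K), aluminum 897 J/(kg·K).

T_f ≈ 32.1 °C

T_f is the heat-capacity-weighted average of the initial temperatures:
T_f = (56.12·282 + 1492·23.9 + 221.56·23.9) / (56.12 + 1492 + 221.56)
    = 56779 / 1769.7 ≈ 32.08 °C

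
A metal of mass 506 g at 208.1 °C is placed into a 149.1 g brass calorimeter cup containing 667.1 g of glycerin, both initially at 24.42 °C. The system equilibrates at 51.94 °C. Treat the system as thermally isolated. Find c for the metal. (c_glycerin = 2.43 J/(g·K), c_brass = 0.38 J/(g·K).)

c ≈ 0.584 J/(g·K)

Let T be the final temperature. ΣQ_i = 0:
506×c×(51.94 − 208.1) + 667.1×2.43×(51.94 − 24.42) + 149.1×0.38×(51.94 − 24.42) = 0
-79017 c = -46171
c = -46171/-79017 ≈ 0.5843 J/(g·K)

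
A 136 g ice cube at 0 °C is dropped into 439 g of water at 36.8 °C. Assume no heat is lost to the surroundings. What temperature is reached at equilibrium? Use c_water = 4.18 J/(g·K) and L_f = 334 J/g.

T_f ≈ 9.2 °C

Conservation of energy gives ΣQ = 0:
melt ice: 136×334 = 45424
  warm the meltwater: 568.48 T
  water cools: 439×4.18×(T − 36.8) = 1835(T − 36.8)
2403.5 T = 67529 − 45424 = 22105
T ≈ 9.20 °C — above 0 °C, consistent with complete melting.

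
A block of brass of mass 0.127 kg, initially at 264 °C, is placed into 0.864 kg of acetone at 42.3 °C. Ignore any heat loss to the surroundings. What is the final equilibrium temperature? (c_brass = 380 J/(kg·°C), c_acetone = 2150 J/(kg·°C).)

T_f = Σ m_i c_i T_i / Σ m_i c_i:
T_f = (48.26·264 + 1857.6·42.3) / (48.26 + 1857.6)
    = 91317 / 1905.9 ≈ 47.91 °C

T_f ≈ 47.9 °C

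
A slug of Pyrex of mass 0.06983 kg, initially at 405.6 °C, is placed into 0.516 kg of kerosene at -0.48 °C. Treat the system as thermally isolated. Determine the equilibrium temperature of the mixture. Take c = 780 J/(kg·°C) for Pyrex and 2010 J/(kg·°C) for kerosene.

Taking heat into each body as positive, Σ m c ΔT = 0:
0.06983×780×(T − 405.6) + 0.516×2010×(T − (-0.48)) = 0
54.47(T − 405.6) + 1037.2(T − (-0.48)) = 0
1091.6 T = 21594
T = 21594 / 1091.6 = 19.8 °C

T_f ≈ 19.8 °C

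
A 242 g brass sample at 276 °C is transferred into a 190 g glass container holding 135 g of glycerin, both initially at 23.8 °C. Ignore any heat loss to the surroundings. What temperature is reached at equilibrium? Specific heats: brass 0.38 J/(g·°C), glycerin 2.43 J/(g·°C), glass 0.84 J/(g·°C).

T_f ≈ 63.8 °C

Conservation of energy gives ΣQ = 0:
242×0.38×(T − 276) + 135×2.43×(T − 23.8) + 190×0.84×(T − 23.8) = 0
91.96(T − 276) + 328.05(T − 23.8) + 159.6(T − 23.8) = 0
579.61 T = 36987
T ≈ 63.81 °C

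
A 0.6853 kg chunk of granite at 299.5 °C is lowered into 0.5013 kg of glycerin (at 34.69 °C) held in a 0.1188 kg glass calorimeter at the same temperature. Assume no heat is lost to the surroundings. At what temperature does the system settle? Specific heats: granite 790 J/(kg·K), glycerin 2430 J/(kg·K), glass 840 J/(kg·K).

T_f ≈ 111.8 °C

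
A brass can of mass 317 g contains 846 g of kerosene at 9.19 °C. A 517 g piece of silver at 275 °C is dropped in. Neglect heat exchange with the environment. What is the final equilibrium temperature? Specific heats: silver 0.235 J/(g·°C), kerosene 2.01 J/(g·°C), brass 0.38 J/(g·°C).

Let T be the final temperature. ΣQ_i = 0:
517*0.235*(T − 275) + 846*2.01*(T − 9.19) + 317*0.38*(T − 9.19) = 0
121.49(T − 275) + 1700.5(T − 9.19) + 120.46(T − 9.19) = 0
1942.4 T = 50145
T = 50145 / 1942.4 = 25.8 °C

T_f ≈ 25.8 °C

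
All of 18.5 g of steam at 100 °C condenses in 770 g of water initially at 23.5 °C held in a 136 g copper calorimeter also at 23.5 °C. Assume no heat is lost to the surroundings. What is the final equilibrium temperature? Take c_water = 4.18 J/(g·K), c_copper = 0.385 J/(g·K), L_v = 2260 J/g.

Energy balance with sensible and latent terms:
latent heat released on condensation: 18.5×2260 = 41810
  condensate cools 100→T: 18.5×4.18×(T − 100) = 77.33(T − 100)
  original water: 3218.6(T − 23.5)
  copper cup: 136×0.385×(T − 23.5) = 52.36(T − 23.5)
3348.3 T = 41810 + 7733 + 76868 = 126411
T ≈ 37.75 °C, under the boiling point, so the assumption holds.

T_f ≈ 37.8 °C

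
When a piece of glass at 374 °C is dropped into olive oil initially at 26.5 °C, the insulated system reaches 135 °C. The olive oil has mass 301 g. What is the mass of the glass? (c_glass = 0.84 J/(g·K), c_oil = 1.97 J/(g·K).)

Heat lost by the glass = heat gained by the oil:
m×0.84×(374 − 135) = 301×1.97×(135 − 26.5)
200.76 m = 64337  ⇒  m ≈ 320.5 g

m ≈ 320 g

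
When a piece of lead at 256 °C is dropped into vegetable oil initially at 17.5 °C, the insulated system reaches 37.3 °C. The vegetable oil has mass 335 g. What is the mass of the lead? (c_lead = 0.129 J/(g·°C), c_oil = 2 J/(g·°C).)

m ≈ 470 g

|Q_lead| = |Q_oil|:
m·0.129·(256 − 37.3) = 335·2·(37.3 − 17.5)
28.21 m = 13266  ⇒  m ≈ 470.2 g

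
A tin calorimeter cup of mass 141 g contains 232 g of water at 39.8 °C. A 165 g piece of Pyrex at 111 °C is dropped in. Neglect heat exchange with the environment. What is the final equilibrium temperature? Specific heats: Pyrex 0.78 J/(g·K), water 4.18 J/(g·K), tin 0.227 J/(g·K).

T_f ≈ 47.9 °C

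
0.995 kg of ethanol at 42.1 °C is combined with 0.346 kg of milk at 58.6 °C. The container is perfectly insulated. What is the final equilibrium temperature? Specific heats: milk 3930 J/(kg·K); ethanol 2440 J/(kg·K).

T_f ≈ 48.0 °C

Setting the total heat transfer to zero:
0.346·3930·(T − 58.6) + 0.995·2440·(T − 42.1) = 0
1359.8(T − 58.6) + 2427.8(T − 42.1) = 0
(1359.8 + 2427.8) T = 1359.8·58.6 + 2427.8·42.1
T ≈ 48.02 °C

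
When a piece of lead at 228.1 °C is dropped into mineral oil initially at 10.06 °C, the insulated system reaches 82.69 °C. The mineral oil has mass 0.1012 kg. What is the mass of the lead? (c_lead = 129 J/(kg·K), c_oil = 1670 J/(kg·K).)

Conservation of energy gives ΣQ = 0:
m·129·(82.69 − 228.1) + 0.1012·1670·(82.69 − 10.06) = 0
-18758 m = -12275
m = -12275/-18758 ≈ 0.6544 kg

m ≈ 0.654 kg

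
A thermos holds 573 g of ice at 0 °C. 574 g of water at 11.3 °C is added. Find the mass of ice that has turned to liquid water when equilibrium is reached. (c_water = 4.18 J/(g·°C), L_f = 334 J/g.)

m_melted ≈ 81.2 g

Heat available from the water dropping to 0 °C: 574·4.18·11.3 = 27112 J.
Fully melting the ice requires m_ice L_f = 573·334 = 191382 J.
27112 J < 191382 J, so only part of the ice melts and the system sits at 0 °C.
Mass melted = 27112/334 ≈ 81.17 g.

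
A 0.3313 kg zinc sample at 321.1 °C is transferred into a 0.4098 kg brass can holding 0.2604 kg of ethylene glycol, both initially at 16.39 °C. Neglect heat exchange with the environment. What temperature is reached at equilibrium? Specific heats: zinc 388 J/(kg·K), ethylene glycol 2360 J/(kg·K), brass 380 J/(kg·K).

Taking heat into each body as positive, Σ m c ΔT = 0:
0.3313×388×(T − 321.1) + 0.2604×2360×(T − 16.39) + 0.4098×380×(T − 16.39) = 0
128.54(T − 321.1) + 614.54(T − 16.39) + 155.72(T − 16.39) = 0
898.81 T = 53900
T = 53900 / 898.81 = 60 °C

T_f ≈ 60.0 °C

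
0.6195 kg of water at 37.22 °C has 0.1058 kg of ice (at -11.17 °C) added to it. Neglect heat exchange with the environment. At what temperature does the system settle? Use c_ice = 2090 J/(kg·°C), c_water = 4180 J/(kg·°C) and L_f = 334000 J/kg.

Let T be the final temperature. ΣQ_i = 0:
ice -11.17→0 °C: 0.1058×2090×11.17 = 2469.9
  latent heat to melt: 0.1058×334000 = 35337
  warm the meltwater: 442.24 T
  water cools: 0.6195×4180×(T − 37.22) = 2589.5(T − 37.22)
3031.8 T = 96382 − 37807 = 58574
T ≈ 19.32 °C (positive, so assuming full melt was valid).

T_f ≈ 19.3 °C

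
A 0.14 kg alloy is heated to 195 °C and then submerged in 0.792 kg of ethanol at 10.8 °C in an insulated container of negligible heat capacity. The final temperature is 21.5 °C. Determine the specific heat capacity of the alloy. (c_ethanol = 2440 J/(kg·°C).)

Heat lost by the alloy = heat gained by the ethanol:
0.14×c×(195 − 21.5) = 0.792×2440×(21.5 − 10.8)
24.29 c = 20678  ⇒  c ≈ 851.3 J/(kg·°C)

c ≈ 851 J/(kg·°C)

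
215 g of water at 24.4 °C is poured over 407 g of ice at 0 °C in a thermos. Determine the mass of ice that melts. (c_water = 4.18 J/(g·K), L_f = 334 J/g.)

Cooling the water to 0 °C releases 215·4.18·24.4 = 21928 J.
To melt every bit of ice: 407·334 = 135938 J.
Since 21928 < 135938 J, not all the ice melts; equilibrium is at 0 °C.
Mass melted = 21928/334 ≈ 65.65 g.

m_melted ≈ 65.7 g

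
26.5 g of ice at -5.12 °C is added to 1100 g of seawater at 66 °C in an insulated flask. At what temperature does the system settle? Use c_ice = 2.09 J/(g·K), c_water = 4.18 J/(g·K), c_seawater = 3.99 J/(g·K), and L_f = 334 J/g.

Net heat exchanged in the isolated system is zero:
warm ice to 0 °C: 26.5×2.09×(0 − (-5.12)) = 283.57; melt ice: 26.5×334 = 8851; warm the meltwater: 110.77 T; seawater: 4389(T − 66)
4499.8 T = 289674 − 9134.6 = 280539
T ≈ 62.35 °C — above 0 °C, consistent with complete melting.

T_f ≈ 62.3 °C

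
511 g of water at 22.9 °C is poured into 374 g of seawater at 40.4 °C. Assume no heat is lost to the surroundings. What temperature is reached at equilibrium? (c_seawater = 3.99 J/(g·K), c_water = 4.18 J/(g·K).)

Set heat shed by the hot body equal to heat absorbed by the cold body:
374×3.99×(40.4 − T) = 511×4.18×(T − 22.9)
1492.3(40.4 − T) = 2136(T − 22.9)
3628.2 T = 109201  ⇒  T ≈ 30.10 °C

T_f ≈ 30.1 °C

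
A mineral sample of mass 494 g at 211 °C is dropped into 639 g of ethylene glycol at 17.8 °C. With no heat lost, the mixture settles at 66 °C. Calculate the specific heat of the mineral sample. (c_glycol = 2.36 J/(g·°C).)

c ≈ 1.01 J/(g·°C)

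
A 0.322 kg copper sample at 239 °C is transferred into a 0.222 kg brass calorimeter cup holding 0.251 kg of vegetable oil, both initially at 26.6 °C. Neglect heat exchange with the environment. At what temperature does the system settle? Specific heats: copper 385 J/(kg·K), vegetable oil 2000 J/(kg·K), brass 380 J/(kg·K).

T_f ≈ 63.7 °C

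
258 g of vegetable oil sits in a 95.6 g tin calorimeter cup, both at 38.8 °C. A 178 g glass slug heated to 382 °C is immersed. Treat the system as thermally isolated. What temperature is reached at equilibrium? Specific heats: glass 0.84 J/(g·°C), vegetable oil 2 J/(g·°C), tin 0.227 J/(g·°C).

T_f ≈ 113.5 °C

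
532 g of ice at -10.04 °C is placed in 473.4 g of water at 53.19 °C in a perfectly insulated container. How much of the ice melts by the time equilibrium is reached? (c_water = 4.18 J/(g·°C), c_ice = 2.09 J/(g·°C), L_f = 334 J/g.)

m_melted ≈ 282 g

Water can give up m c ΔT = 473.4·4.18·53.19 = 105253 J before reaching 0 °C.
Of that, 532·2.09·10.04 = 11163 J goes to bring the ice to 0 °C, leaving 94090 J.
To melt every bit of ice: 532·334 = 177688 J.
94090 J < 177688 J, so only part of the ice melts and the system sits at 0 °C.
Mass melted = 94090/334 ≈ 281.7 g.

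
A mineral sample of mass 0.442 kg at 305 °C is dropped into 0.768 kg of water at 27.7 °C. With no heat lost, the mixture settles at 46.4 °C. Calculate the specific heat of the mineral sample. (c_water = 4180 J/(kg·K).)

c ≈ 525 J/(kg·K)

Heat lost by the mineral sample = heat gained by the water:
0.442·c·(305 − 46.4) = 0.768·4180·(46.4 − 27.7)
114.3 c = 60031  ⇒  c ≈ 525.2 J/(kg·K)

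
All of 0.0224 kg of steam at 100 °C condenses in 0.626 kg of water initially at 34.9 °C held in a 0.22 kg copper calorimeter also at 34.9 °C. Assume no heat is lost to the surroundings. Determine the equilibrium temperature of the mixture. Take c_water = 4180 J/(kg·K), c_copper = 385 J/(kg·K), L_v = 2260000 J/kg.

T_f ≈ 55.2 °C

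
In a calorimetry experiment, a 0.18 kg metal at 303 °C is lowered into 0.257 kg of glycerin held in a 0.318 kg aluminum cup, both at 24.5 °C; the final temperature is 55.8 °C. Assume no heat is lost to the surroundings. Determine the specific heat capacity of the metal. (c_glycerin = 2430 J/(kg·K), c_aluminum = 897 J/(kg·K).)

c ≈ 640 J/(kg·K)

Heat gained plus heat lost sum to zero:
0.18·c·(55.8 − 303) + 0.257·2430·(55.8 − 24.5) + 0.318·897·(55.8 − 24.5) = 0
-44.5 c = -28475
c = -28475/-44.5 ≈ 640 J/(kg·K)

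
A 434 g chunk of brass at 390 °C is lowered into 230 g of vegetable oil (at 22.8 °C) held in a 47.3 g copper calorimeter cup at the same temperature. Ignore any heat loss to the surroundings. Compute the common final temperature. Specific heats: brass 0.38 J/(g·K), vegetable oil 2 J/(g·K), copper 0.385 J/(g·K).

T_f = Σ m_i c_i T_i / Σ m_i c_i:
T_f = (164.92×390 + 460×22.8 + 18.21×22.8) / (164.92 + 460 + 18.21)
    = 75222 / 643.13 ≈ 116.96 °C

T_f ≈ 117.0 °C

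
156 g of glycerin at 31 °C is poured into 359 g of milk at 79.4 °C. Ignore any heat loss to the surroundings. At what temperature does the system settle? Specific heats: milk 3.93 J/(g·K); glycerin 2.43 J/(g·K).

Heat lost by the milk equals heat gained by the glycerin:
359×3.93×(79.4 − T) = 156×2.43×(T − 31)
1410.9(79.4 − T) = 379.08(T − 31)
1790 T = 123775  ⇒  T ≈ 69.15 °C

T_f ≈ 69.1 °C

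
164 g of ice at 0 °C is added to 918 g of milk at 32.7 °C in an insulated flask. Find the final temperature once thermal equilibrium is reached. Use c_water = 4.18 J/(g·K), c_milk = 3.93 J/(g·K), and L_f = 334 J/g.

Sum of m c ΔT and latent-heat terms is zero:
melt ice: 164×334 = 54776
  meltwater 0→T: 164×4.18×T = 685.52 T
  milk cools: 918×3.93×(T − 32.7) = 3607.7(T − 32.7)
4293.3 T = 117973 − 54776 = 63197
T ≈ 14.72 °C. Since T > 0 °C, the all-ice-melts assumption holds.

T_f ≈ 14.7 °C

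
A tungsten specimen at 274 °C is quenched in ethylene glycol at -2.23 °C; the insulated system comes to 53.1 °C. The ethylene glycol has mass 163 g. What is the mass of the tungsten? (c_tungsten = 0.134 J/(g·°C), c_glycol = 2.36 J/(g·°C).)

m ≈ 719 g

Heat lost by the tungsten = heat gained by the glycol:
m×0.134×(274 − 53.1) = 163×2.36×(53.1 − (-2.23))
29.6 m = 21284  ⇒  m ≈ 719.1 g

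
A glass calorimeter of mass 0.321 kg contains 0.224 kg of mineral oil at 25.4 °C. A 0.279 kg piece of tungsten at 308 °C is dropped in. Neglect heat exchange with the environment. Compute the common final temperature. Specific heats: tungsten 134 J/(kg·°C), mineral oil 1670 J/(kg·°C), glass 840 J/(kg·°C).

T_f = Σ m_i c_i T_i / Σ m_i c_i:
T_f = (37.39·308 + 374.08·25.4 + 269.64·25.4) / (37.39 + 374.08 + 269.64)
    = 27865 / 681.11 ≈ 40.91 °C

T_f ≈ 40.9 °C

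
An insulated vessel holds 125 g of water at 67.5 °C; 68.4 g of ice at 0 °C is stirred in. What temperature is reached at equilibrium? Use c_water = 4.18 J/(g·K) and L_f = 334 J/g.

T_f ≈ 15.4 °C

Energy conservation, ΣQ = 0:
melt ice: 68.4×334 = 22846
  warm the meltwater: 285.91 T
  water cools: 125×4.18×(T − 67.5) = 522.5(T − 67.5)
808.41 T = 35269 − 22846 = 12423
T ≈ 15.37 °C — above 0 °C, consistent with complete melting.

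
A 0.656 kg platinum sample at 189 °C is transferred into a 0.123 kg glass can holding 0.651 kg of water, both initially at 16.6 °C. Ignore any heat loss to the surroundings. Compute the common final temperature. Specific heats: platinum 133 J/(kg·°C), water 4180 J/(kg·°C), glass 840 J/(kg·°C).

Energy conservation, ΣQ = 0:
0.656*133*(T − 189) + 0.651*4180*(T − 16.6) + 0.123*840*(T − 16.6) = 0
87.25(T − 189) + 2721.2(T − 16.6) + 103.32(T − 16.6) = 0
2911.7 T = 63377
T = 63377 / 2911.7 = 21.8 °C

T_f ≈ 21.8 °C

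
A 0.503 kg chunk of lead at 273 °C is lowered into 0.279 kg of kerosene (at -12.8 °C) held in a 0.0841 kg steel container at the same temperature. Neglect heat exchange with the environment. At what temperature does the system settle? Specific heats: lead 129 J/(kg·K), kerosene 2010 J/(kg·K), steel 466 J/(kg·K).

T_f ≈ 15.1 °C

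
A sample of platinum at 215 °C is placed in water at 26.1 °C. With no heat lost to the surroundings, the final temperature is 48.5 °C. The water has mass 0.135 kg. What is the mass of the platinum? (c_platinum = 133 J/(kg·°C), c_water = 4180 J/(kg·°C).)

m ≈ 0.571 kg

Conservation of energy gives ΣQ = 0:
m×133×(48.5 − 215) + 0.135×4180×(48.5 − 26.1) = 0
-22144 m = -12640
m = -12640/-22144 ≈ 0.5708 kg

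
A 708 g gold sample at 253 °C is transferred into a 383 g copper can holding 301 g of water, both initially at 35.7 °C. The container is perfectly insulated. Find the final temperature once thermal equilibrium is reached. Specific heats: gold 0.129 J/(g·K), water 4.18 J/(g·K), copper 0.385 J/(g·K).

Conservation of energy gives ΣQ = 0:
708*0.129*(T − 253) + 301*4.18*(T − 35.7) + 383*0.385*(T − 35.7) = 0
(91.33 + 1258.2 + 147.46) T = 91.33*253 + 1258.2*35.7 + 147.46*35.7
T ≈ 48.96 °C

T_f ≈ 49.0 °C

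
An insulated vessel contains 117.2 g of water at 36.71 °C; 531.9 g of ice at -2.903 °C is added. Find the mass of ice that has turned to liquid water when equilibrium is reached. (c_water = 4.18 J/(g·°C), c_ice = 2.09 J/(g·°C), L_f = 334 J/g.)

m_melted ≈ 44.2 g

Heat available from the water dropping to 0 °C: 117.2×4.18×36.71 = 17984 J.
Warming the ice to 0 °C takes 531.9×2.09×2.903 = 3227.2 J, leaving 14757 J for melting.
Fully melting the ice requires m_ice L_f = 531.9×334 = 177655 J.
Since 14757 < 177655 J, not all the ice melts; equilibrium is at 0 °C.
m_melt = 14757 / L_f = 44.18 g.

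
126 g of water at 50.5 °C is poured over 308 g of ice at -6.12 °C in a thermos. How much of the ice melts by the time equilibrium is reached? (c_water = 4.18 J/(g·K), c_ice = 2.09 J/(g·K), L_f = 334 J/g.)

Heat available from the water dropping to 0 °C: 126×4.18×50.5 = 26597 J.
Of that, 308×2.09×6.12 = 3939.6 J goes to bring the ice to 0 °C, leaving 22658 J.
To melt every bit of ice: 308×334 = 102872 J.
Since 22658 < 102872 J, not all the ice melts; equilibrium is at 0 °C.
m_melted×334 = 22658  ⇒  m_melted ≈ 67.84 g.

m_melted ≈ 67.8 g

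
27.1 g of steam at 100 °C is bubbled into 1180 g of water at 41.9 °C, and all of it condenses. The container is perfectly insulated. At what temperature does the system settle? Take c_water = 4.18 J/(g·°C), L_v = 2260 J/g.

T_f ≈ 55.3 °C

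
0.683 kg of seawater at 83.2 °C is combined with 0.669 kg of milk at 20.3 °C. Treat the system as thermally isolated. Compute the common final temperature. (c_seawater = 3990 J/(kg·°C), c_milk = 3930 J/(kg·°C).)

Heat gained plus heat lost sum to zero:
0.683×3990×(T − 83.2) + 0.669×3930×(T − 20.3) = 0
2725.2(T − 83.2) + 2629.2(T − 20.3) = 0
(2725.2 + 2629.2) T = 2725.2×83.2 + 2629.2×20.3
T = 280106/5354.3 ≈ 52.31 °C

T_f ≈ 52.3 °C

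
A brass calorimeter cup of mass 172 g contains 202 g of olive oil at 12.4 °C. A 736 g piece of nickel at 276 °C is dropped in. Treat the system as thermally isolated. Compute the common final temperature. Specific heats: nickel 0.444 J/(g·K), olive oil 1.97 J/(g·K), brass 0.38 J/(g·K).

T_f ≈ 121.4 °C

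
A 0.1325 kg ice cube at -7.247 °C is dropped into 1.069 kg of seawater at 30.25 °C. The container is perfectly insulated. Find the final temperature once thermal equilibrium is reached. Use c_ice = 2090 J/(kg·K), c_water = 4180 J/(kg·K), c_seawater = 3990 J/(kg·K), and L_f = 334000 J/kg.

T_f ≈ 17.2 °C

Heat gained plus heat lost sum to zero:
warm ice to 0 °C: 0.1325×2090×(0 − (-7.247)) = 2006.9; melt ice: 0.1325×334000 = 44255; meltwater 0→T: 0.1325×4180×T = 553.85 T; seawater cools: 1.069×3990×(T − 30.25) = 4265.3(T − 30.25)
4819.2 T = 129026 − 46262 = 82764
T ≈ 17.17 °C (positive, so assuming full melt was valid).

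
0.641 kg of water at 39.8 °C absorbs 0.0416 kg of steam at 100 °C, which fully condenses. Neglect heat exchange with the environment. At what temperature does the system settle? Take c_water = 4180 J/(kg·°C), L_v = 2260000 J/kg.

Energy conservation, ΣQ = 0:
condense steam: −0.0416×2260000 = −94016
  condensate cools 100→T: 0.0416×4180×(T − 100) = 173.89(T − 100)
  original water: 2679.4(T − 39.8)
2853.3 T = 94016 + 17389 + 106639 = 218044
T ≈ 76.42 °C (< 100 °C, so full condensation is consistent).

T_f ≈ 76.4 °C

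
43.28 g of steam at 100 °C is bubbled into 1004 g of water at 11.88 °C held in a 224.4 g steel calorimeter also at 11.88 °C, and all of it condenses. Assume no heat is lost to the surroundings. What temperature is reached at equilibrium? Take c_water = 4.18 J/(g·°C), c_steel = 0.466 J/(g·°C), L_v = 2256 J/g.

Let T be the final temperature. ΣQ_i = 0:
steam→water at 100 °C releases m L_v = 43.28·2256 = 97640
  condensed water 100 °C→T: 180.91(T − 100)
  original water: 4196.7(T − 11.88)
  steel cup: 224.4·0.466·(T − 11.88) = 104.57(T − 11.88)
4482.2 T = 97640 + 18091 + 51099 = 166830
T ≈ 37.22 °C, under the boiling point, so the assumption holds.

T_f ≈ 37.2 °C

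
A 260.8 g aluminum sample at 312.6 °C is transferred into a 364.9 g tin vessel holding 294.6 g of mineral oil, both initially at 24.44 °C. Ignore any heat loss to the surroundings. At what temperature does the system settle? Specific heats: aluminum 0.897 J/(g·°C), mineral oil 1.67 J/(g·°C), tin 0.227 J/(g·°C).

Net heat exchanged in the isolated system is zero:
260.8·0.897·(T − 312.6) + 294.6·1.67·(T − 24.44) + 364.9·0.227·(T − 24.44) = 0
808.75 T = 87177
T = 87177/808.75 ≈ 107.79 °C

T_f ≈ 107.8 °C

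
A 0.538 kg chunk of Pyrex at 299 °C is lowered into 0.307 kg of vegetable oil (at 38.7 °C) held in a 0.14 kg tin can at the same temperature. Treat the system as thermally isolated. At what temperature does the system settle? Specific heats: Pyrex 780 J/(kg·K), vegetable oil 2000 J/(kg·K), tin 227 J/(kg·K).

Heat gained plus heat lost sum to zero:
0.538×780×(T − 299) + 0.307×2000×(T − 38.7) + 0.14×227×(T − 38.7) = 0
419.64(T − 299) + 614(T − 38.7) + 31.78(T − 38.7) = 0
1065.4 T = 150464
T ≈ 141.23 °C

T_f ≈ 141.2 °C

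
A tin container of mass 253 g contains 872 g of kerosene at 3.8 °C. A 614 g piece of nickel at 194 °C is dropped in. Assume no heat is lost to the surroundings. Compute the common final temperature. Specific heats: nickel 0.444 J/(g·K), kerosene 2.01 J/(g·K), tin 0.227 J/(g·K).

T_f ≈ 28.7 °C

Conservation of energy gives ΣQ = 0:
614×0.444×(T − 194) + 872×2.01×(T − 3.8) + 253×0.227×(T − 3.8) = 0
272.62(T − 194) + 1752.7(T − 3.8) + 57.43(T − 3.8) = 0
2082.8 T = 59766
T = 59766 / 2082.8 = 28.7 °C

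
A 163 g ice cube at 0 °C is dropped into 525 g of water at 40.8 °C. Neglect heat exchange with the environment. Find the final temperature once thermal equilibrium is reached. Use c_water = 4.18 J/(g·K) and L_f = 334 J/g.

Sum of m c ΔT and latent-heat terms is zero:
fusion: m_ice L_f = 163·334 = 54442
  meltwater 0→T: 163·4.18·T = 681.34 T
  water cools: 525·4.18·(T − 40.8) = 2194.5(T − 40.8)
2875.8 T = 89536 − 54442 = 35094
T ≈ 12.20 °C — above 0 °C, consistent with complete melting.

T_f ≈ 12.2 °C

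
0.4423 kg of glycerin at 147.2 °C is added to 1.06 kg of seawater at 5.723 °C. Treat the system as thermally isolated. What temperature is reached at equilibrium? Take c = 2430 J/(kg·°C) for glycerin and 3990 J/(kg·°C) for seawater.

With ΣQ=0 the equilibrium temperature is the m·c-weighted mean:
T_f = (1074.8*147.2 + 4229.4*5.723) / (1074.8 + 4229.4)
    = 182414 / 5304.2 ≈ 34.39 °C

T_f ≈ 34.4 °C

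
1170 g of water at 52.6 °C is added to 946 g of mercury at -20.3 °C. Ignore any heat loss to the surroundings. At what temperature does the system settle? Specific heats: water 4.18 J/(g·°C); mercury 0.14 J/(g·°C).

Net heat exchanged in the isolated system is zero:
1170×4.18×(T − 52.6) + 946×0.14×(T − (-20.3)) = 0
4890.6(T − 52.6) + 132.44(T − (-20.3)) = 0
(4890.6 + 132.44) T = 4890.6×52.6 + 132.44×(-20.3)
T ≈ 50.68 °C

T_f ≈ 50.7 °C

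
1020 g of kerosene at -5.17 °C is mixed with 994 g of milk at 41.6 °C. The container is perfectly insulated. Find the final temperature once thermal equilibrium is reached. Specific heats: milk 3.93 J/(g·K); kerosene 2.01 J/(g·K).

T_f is the heat-capacity-weighted average of the initial temperatures:
T_f = (3906.4*41.6 + 2050.2*(-5.17)) / (3906.4 + 2050.2)
    = 151908 / 5956.6 ≈ 25.50 °C

T_f ≈ 25.5 °C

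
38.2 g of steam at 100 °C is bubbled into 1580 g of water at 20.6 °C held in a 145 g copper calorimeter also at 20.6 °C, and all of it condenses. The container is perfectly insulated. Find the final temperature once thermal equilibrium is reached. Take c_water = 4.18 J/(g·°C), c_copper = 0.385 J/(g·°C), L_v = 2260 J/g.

Let T be the final temperature. ΣQ_i = 0:
condense steam: −38.2×2260 = −86332; condensate cools 100→T: 38.2×4.18×(T − 100) = 159.68(T − 100); water warms: 1580×4.18×(T − 20.6) = 6604.4(T − 20.6); copper cup: 145×0.385×(T − 20.6) = 55.83(T − 20.6)
6819.9 T = 86332 + 15968 + 137201 = 239500
T ≈ 35.12 °C (< 100 °C, so full condensation is consistent).

T_f ≈ 35.1 °C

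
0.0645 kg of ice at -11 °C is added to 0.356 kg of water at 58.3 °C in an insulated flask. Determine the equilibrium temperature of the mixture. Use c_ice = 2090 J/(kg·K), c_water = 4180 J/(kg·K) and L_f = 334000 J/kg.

Heat gained plus heat lost sum to zero:
warm ice to 0 °C: 0.0645×2090×(0 − (-11)) = 1482.9
  fusion: m_ice L_f = 0.0645×334000 = 21543
  meltwater 0→T: 0.0645×4180×T = 269.61 T
  water: 1488.1(T − 58.3)
1757.7 T = 86755 − 23026 = 63729
T ≈ 36.26 °C — above 0 °C, consistent with complete melting.

T_f ≈ 36.3 °C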